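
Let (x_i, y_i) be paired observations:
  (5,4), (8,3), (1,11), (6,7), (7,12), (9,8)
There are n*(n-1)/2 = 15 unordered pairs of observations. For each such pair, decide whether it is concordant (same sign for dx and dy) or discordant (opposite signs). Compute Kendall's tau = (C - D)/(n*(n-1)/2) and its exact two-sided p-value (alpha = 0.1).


Step 1: Enumerate the 15 unordered pairs (i,j) with i<j and classify each by sign(x_j-x_i) * sign(y_j-y_i).
  (1,2):dx=+3,dy=-1->D; (1,3):dx=-4,dy=+7->D; (1,4):dx=+1,dy=+3->C; (1,5):dx=+2,dy=+8->C
  (1,6):dx=+4,dy=+4->C; (2,3):dx=-7,dy=+8->D; (2,4):dx=-2,dy=+4->D; (2,5):dx=-1,dy=+9->D
  (2,6):dx=+1,dy=+5->C; (3,4):dx=+5,dy=-4->D; (3,5):dx=+6,dy=+1->C; (3,6):dx=+8,dy=-3->D
  (4,5):dx=+1,dy=+5->C; (4,6):dx=+3,dy=+1->C; (5,6):dx=+2,dy=-4->D
Step 2: C = 7, D = 8, total pairs = 15.
Step 3: tau = (C - D)/(n(n-1)/2) = (7 - 8)/15 = -0.066667.
Step 4: Exact two-sided p-value (enumerate n! = 720 permutations of y under H0): p = 1.000000.
Step 5: alpha = 0.1. fail to reject H0.

tau_b = -0.0667 (C=7, D=8), p = 1.000000, fail to reject H0.


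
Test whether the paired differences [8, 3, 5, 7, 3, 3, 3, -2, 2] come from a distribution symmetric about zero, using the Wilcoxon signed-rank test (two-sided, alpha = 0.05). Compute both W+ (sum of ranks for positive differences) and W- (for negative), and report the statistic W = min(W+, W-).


Step 1: Drop any zero differences (none here) and take |d_i|.
|d| = [8, 3, 5, 7, 3, 3, 3, 2, 2]
Step 2: Midrank |d_i| (ties get averaged ranks).
ranks: |8|->9, |3|->4.5, |5|->7, |7|->8, |3|->4.5, |3|->4.5, |3|->4.5, |2|->1.5, |2|->1.5
Step 3: Attach original signs; sum ranks with positive sign and with negative sign.
W+ = 9 + 4.5 + 7 + 8 + 4.5 + 4.5 + 4.5 + 1.5 = 43.5
W- = 1.5 = 1.5
(Check: W+ + W- = 45 should equal n(n+1)/2 = 45.)
Step 4: Test statistic W = min(W+, W-) = 1.5.
Step 5: Ties in |d|, so use the tie-corrected normal approximation.
        E[W] = n(n+1)/4 = 9*10/4 = 22.5.
        Tie groups: |d|=2 (t=2), |d|=3 (t=4); sum(t^3 - t) = 66.
        Var[W] = n(n+1)(2n+1)/24 - sum(t^3-t)/48 = 1710/24 - 66/48 = 69.875.
        z = (W - E[W]) / sqrt(Var[W]) = (1.5 - 22.5) / 8.3591 = -2.5122.
        Two-sided p = 2*Phi(z) = 0.011997.
Step 6: alpha = 0.05. reject H0.

W+ = 43.5, W- = 1.5, W = min = 1.5, p = 0.011997, reject H0.


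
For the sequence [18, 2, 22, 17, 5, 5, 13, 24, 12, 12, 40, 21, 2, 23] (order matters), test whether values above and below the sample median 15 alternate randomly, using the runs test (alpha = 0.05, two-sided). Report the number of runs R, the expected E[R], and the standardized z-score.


Step 1: Compute median = 15; label A = above, B = below.
Labels in order: ABAABBBABBAABA  (n_A = 7, n_B = 7)
Step 2: Count runs R = 9.
Step 3: Under H0 (random ordering), E[R] = 2*n_A*n_B/(n_A+n_B) + 1 = 2*7*7/14 + 1 = 8.0000.
        Var[R] = 2*n_A*n_B*(2*n_A*n_B - n_A - n_B) / ((n_A+n_B)^2 * (n_A+n_B-1)) = 8232/2548 = 3.2308.
        SD[R] = 1.7974.
Step 4: Continuity-corrected z = (R - 0.5 - E[R]) / SD[R] = (9 - 0.5 - 8.0000) / 1.7974 = 0.2782.
Step 5: Two-sided p-value via normal approximation = 2*(1 - Phi(|z|)) = 0.780879.
Step 6: alpha = 0.05. fail to reject H0.

R = 9, z = 0.2782, p = 0.780879, fail to reject H0.


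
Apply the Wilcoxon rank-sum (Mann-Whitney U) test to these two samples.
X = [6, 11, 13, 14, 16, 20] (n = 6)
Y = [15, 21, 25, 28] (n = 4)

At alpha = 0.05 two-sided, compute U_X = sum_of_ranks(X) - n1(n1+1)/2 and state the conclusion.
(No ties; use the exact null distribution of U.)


Step 1: Combine and sort all 10 observations; assign midranks.
sorted (value, group): (6,X), (11,X), (13,X), (14,X), (15,Y), (16,X), (20,X), (21,Y), (25,Y), (28,Y)
ranks: 6->1, 11->2, 13->3, 14->4, 15->5, 16->6, 20->7, 21->8, 25->9, 28->10
Step 2: Rank sum for X: R1 = 1 + 2 + 3 + 4 + 6 + 7 = 23.
Step 3: U_X = R1 - n1(n1+1)/2 = 23 - 6*7/2 = 23 - 21 = 2.
       U_Y = n1*n2 - U_X = 24 - 2 = 22.
Step 4: No ties, so the exact null distribution of U (based on enumerating the C(10,6) = 210 equally likely rank assignments) gives the two-sided p-value.
Step 5: p-value = 0.038095; compare to alpha = 0.05. reject H0.

U_X = 2, p = 0.038095, reject H0 at alpha = 0.05.


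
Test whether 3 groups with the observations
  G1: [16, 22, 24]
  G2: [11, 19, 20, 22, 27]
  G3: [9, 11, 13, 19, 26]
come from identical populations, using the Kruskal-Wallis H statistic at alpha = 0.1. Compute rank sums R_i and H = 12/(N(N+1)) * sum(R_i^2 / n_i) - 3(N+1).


Step 1: Combine all N = 13 observations and assign midranks.
sorted (value, group, rank): (9,G3,1), (11,G2,2.5), (11,G3,2.5), (13,G3,4), (16,G1,5), (19,G2,6.5), (19,G3,6.5), (20,G2,8), (22,G1,9.5), (22,G2,9.5), (24,G1,11), (26,G3,12), (27,G2,13)
Step 2: Sum ranks within each group.
R_1 = 25.5 (n_1 = 3)
R_2 = 39.5 (n_2 = 5)
R_3 = 26 (n_3 = 5)
Step 3: H = 12/(N(N+1)) * sum(R_i^2/n_i) - 3(N+1)
     = 12/(13*14) * (25.5^2/3 + 39.5^2/5 + 26^2/5) - 3*14
     = 0.065934 * 664 - 42
     = 1.780220.
Step 4: Ties present; correction factor C = 1 - 18/(13^3 - 13) = 0.991758. Corrected H = 1.780220 / 0.991758 = 1.795014.
Step 5: Under H0, H ~ chi^2(2); p-value = 0.407585.
Step 6: alpha = 0.1. fail to reject H0.

H = 1.7950, df = 2, p = 0.407585, fail to reject H0.


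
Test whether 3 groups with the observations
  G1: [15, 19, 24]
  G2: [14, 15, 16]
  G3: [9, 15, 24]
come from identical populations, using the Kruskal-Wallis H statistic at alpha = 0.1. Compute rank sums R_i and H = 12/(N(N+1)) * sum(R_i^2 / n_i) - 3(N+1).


Step 1: Combine all N = 9 observations and assign midranks.
sorted (value, group, rank): (9,G3,1), (14,G2,2), (15,G1,4), (15,G2,4), (15,G3,4), (16,G2,6), (19,G1,7), (24,G1,8.5), (24,G3,8.5)
Step 2: Sum ranks within each group.
R_1 = 19.5 (n_1 = 3)
R_2 = 12 (n_2 = 3)
R_3 = 13.5 (n_3 = 3)
Step 3: H = 12/(N(N+1)) * sum(R_i^2/n_i) - 3(N+1)
     = 12/(9*10) * (19.5^2/3 + 12^2/3 + 13.5^2/3) - 3*10
     = 0.133333 * 235.5 - 30
     = 1.400000.
Step 4: Ties present; correction factor C = 1 - 30/(9^3 - 9) = 0.958333. Corrected H = 1.400000 / 0.958333 = 1.460870.
Step 5: Under H0, H ~ chi^2(2); p-value = 0.481700.
Step 6: alpha = 0.1. fail to reject H0.

H = 1.4609, df = 2, p = 0.481700, fail to reject H0.


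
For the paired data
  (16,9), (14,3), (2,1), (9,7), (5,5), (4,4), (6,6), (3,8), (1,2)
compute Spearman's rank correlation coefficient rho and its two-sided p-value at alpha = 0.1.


Step 1: Rank x and y separately (midranks; no ties here).
rank(x): 16->9, 14->8, 2->2, 9->7, 5->5, 4->4, 6->6, 3->3, 1->1
rank(y): 9->9, 3->3, 1->1, 7->7, 5->5, 4->4, 6->6, 8->8, 2->2
Step 2: d_i = R_x(i) - R_y(i); compute d_i^2.
  (9-9)^2=0, (8-3)^2=25, (2-1)^2=1, (7-7)^2=0, (5-5)^2=0, (4-4)^2=0, (6-6)^2=0, (3-8)^2=25, (1-2)^2=1
sum(d^2) = 52.
Step 3: rho = 1 - 6*52 / (9*(9^2 - 1)) = 1 - 312/720 = 0.566667.
Step 4: Under H0, t = rho * sqrt((n-2)/(1-rho^2)) = 1.8196 ~ t(7).
Step 5: Two-sided p-value from the t-distribution with 7 df = 0.111633.
Step 6: alpha = 0.1. fail to reject H0.

rho = 0.5667, p = 0.111633, fail to reject H0 at alpha = 0.1.


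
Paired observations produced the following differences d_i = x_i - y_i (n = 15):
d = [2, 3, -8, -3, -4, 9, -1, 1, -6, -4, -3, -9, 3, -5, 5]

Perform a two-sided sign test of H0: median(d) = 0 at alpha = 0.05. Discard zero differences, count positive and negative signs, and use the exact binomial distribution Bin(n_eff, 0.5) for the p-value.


Step 1: Discard zero differences. Original n = 15; n_eff = number of nonzero differences = 15.
Nonzero differences (with sign): +2, +3, -8, -3, -4, +9, -1, +1, -6, -4, -3, -9, +3, -5, +5
Step 2: Count signs: positive = 6, negative = 9.
Step 3: Under H0: P(positive) = 0.5, so the number of positives S ~ Bin(15, 0.5).
Step 4: Two-sided exact p-value = sum of Bin(15,0.5) probabilities at or below the observed probability = 0.607239.
Step 5: alpha = 0.05. fail to reject H0.

n_eff = 15, pos = 6, neg = 9, p = 0.607239, fail to reject H0.


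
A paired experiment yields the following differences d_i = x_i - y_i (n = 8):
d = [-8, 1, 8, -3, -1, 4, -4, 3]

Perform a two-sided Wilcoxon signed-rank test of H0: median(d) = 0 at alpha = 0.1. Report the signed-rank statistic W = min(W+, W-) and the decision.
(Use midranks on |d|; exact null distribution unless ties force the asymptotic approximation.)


Step 1: Drop any zero differences (none here) and take |d_i|.
|d| = [8, 1, 8, 3, 1, 4, 4, 3]
Step 2: Midrank |d_i| (ties get averaged ranks).
ranks: |8|->7.5, |1|->1.5, |8|->7.5, |3|->3.5, |1|->1.5, |4|->5.5, |4|->5.5, |3|->3.5
Step 3: Attach original signs; sum ranks with positive sign and with negative sign.
W+ = 1.5 + 7.5 + 5.5 + 3.5 = 18
W- = 7.5 + 3.5 + 1.5 + 5.5 = 18
(Check: W+ + W- = 36 should equal n(n+1)/2 = 36.)
Step 4: Test statistic W = min(W+, W-) = 18.
Step 5: Ties in |d|, so use the tie-corrected normal approximation.
        E[W] = n(n+1)/4 = 8*9/4 = 18.
        Tie groups: |d|=1 (t=2), |d|=3 (t=2), |d|=4 (t=2), |d|=8 (t=2); sum(t^3 - t) = 24.
        Var[W] = n(n+1)(2n+1)/24 - sum(t^3-t)/48 = 1224/24 - 24/48 = 50.5.
        z = (W - E[W]) / sqrt(Var[W]) = (18 - 18) / 7.1063 = 0.0000.
        Two-sided p = 2*Phi(z) = 1.000000.
Step 6: alpha = 0.1. fail to reject H0.

W+ = 18, W- = 18, W = min = 18, p = 1.000000, fail to reject H0.


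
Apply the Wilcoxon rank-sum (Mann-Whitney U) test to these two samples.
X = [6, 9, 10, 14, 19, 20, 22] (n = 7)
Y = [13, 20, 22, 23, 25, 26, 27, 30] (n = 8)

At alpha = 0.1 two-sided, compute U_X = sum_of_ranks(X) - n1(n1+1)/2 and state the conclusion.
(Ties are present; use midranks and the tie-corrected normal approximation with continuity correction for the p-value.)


Step 1: Combine and sort all 15 observations; assign midranks.
sorted (value, group): (6,X), (9,X), (10,X), (13,Y), (14,X), (19,X), (20,X), (20,Y), (22,X), (22,Y), (23,Y), (25,Y), (26,Y), (27,Y), (30,Y)
ranks: 6->1, 9->2, 10->3, 13->4, 14->5, 19->6, 20->7.5, 20->7.5, 22->9.5, 22->9.5, 23->11, 25->12, 26->13, 27->14, 30->15
Step 2: Rank sum for X: R1 = 1 + 2 + 3 + 5 + 6 + 7.5 + 9.5 = 34.
Step 3: U_X = R1 - n1(n1+1)/2 = 34 - 7*8/2 = 34 - 28 = 6.
       U_Y = n1*n2 - U_X = 56 - 6 = 50.
Step 4: Ties are present, so use the tie-corrected normal approximation (with continuity correction) for the p-value.
Step 5: p-value = 0.012681; compare to alpha = 0.1. reject H0.

U_X = 6, p = 0.012681, reject H0 at alpha = 0.1.


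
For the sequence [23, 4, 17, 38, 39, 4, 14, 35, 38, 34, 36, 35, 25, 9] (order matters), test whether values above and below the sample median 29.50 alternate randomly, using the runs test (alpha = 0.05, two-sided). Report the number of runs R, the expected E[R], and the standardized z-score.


Step 1: Compute median = 29.50; label A = above, B = below.
Labels in order: BBBAABBAAAAABB  (n_A = 7, n_B = 7)
Step 2: Count runs R = 5.
Step 3: Under H0 (random ordering), E[R] = 2*n_A*n_B/(n_A+n_B) + 1 = 2*7*7/14 + 1 = 8.0000.
        Var[R] = 2*n_A*n_B*(2*n_A*n_B - n_A - n_B) / ((n_A+n_B)^2 * (n_A+n_B-1)) = 8232/2548 = 3.2308.
        SD[R] = 1.7974.
Step 4: Continuity-corrected z = (R + 0.5 - E[R]) / SD[R] = (5 + 0.5 - 8.0000) / 1.7974 = -1.3909.
Step 5: Two-sided p-value via normal approximation = 2*(1 - Phi(|z|)) = 0.164264.
Step 6: alpha = 0.05. fail to reject H0.

R = 5, z = -1.3909, p = 0.164264, fail to reject H0.


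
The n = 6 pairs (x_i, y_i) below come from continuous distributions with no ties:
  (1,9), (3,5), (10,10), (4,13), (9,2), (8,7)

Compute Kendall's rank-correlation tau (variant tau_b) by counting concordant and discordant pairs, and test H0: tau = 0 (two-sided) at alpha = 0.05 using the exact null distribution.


Step 1: Enumerate the 15 unordered pairs (i,j) with i<j and classify each by sign(x_j-x_i) * sign(y_j-y_i).
  (1,2):dx=+2,dy=-4->D; (1,3):dx=+9,dy=+1->C; (1,4):dx=+3,dy=+4->C; (1,5):dx=+8,dy=-7->D
  (1,6):dx=+7,dy=-2->D; (2,3):dx=+7,dy=+5->C; (2,4):dx=+1,dy=+8->C; (2,5):dx=+6,dy=-3->D
  (2,6):dx=+5,dy=+2->C; (3,4):dx=-6,dy=+3->D; (3,5):dx=-1,dy=-8->C; (3,6):dx=-2,dy=-3->C
  (4,5):dx=+5,dy=-11->D; (4,6):dx=+4,dy=-6->D; (5,6):dx=-1,dy=+5->D
Step 2: C = 7, D = 8, total pairs = 15.
Step 3: tau = (C - D)/(n(n-1)/2) = (7 - 8)/15 = -0.066667.
Step 4: Exact two-sided p-value (enumerate n! = 720 permutations of y under H0): p = 1.000000.
Step 5: alpha = 0.05. fail to reject H0.

tau_b = -0.0667 (C=7, D=8), p = 1.000000, fail to reject H0.


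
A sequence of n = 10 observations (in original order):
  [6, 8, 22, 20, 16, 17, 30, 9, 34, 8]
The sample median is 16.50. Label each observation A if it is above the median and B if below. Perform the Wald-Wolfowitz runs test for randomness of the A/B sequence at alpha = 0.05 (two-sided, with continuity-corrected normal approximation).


Step 1: Compute median = 16.50; label A = above, B = below.
Labels in order: BBAABAABAB  (n_A = 5, n_B = 5)
Step 2: Count runs R = 7.
Step 3: Under H0 (random ordering), E[R] = 2*n_A*n_B/(n_A+n_B) + 1 = 2*5*5/10 + 1 = 6.0000.
        Var[R] = 2*n_A*n_B*(2*n_A*n_B - n_A - n_B) / ((n_A+n_B)^2 * (n_A+n_B-1)) = 2000/900 = 2.2222.
        SD[R] = 1.4907.
Step 4: Continuity-corrected z = (R - 0.5 - E[R]) / SD[R] = (7 - 0.5 - 6.0000) / 1.4907 = 0.3354.
Step 5: Two-sided p-value via normal approximation = 2*(1 - Phi(|z|)) = 0.737316.
Step 6: alpha = 0.05. fail to reject H0.

R = 7, z = 0.3354, p = 0.737316, fail to reject H0.


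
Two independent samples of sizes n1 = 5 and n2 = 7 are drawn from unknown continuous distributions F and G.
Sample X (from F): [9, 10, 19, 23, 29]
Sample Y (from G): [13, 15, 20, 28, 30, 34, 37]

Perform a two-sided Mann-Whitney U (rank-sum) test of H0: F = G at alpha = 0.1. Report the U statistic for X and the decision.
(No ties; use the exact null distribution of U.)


Step 1: Combine and sort all 12 observations; assign midranks.
sorted (value, group): (9,X), (10,X), (13,Y), (15,Y), (19,X), (20,Y), (23,X), (28,Y), (29,X), (30,Y), (34,Y), (37,Y)
ranks: 9->1, 10->2, 13->3, 15->4, 19->5, 20->6, 23->7, 28->8, 29->9, 30->10, 34->11, 37->12
Step 2: Rank sum for X: R1 = 1 + 2 + 5 + 7 + 9 = 24.
Step 3: U_X = R1 - n1(n1+1)/2 = 24 - 5*6/2 = 24 - 15 = 9.
       U_Y = n1*n2 - U_X = 35 - 9 = 26.
Step 4: No ties, so the exact null distribution of U (based on enumerating the C(12,5) = 792 equally likely rank assignments) gives the two-sided p-value.
Step 5: p-value = 0.202020; compare to alpha = 0.1. fail to reject H0.

U_X = 9, p = 0.202020, fail to reject H0 at alpha = 0.1.


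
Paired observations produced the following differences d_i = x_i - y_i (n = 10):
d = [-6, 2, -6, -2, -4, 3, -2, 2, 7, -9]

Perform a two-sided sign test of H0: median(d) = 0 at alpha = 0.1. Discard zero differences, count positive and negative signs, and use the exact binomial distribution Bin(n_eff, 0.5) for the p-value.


Step 1: Discard zero differences. Original n = 10; n_eff = number of nonzero differences = 10.
Nonzero differences (with sign): -6, +2, -6, -2, -4, +3, -2, +2, +7, -9
Step 2: Count signs: positive = 4, negative = 6.
Step 3: Under H0: P(positive) = 0.5, so the number of positives S ~ Bin(10, 0.5).
Step 4: Two-sided exact p-value = sum of Bin(10,0.5) probabilities at or below the observed probability = 0.753906.
Step 5: alpha = 0.1. fail to reject H0.

n_eff = 10, pos = 4, neg = 6, p = 0.753906, fail to reject H0.


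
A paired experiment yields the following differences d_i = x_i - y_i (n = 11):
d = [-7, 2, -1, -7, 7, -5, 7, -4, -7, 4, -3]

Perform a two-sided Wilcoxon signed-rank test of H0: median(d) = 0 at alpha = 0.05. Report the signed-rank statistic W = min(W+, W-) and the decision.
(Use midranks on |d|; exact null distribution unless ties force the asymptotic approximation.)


Step 1: Drop any zero differences (none here) and take |d_i|.
|d| = [7, 2, 1, 7, 7, 5, 7, 4, 7, 4, 3]
Step 2: Midrank |d_i| (ties get averaged ranks).
ranks: |7|->9, |2|->2, |1|->1, |7|->9, |7|->9, |5|->6, |7|->9, |4|->4.5, |7|->9, |4|->4.5, |3|->3
Step 3: Attach original signs; sum ranks with positive sign and with negative sign.
W+ = 2 + 9 + 9 + 4.5 = 24.5
W- = 9 + 1 + 9 + 6 + 4.5 + 9 + 3 = 41.5
(Check: W+ + W- = 66 should equal n(n+1)/2 = 66.)
Step 4: Test statistic W = min(W+, W-) = 24.5.
Step 5: Ties in |d|, so use the tie-corrected normal approximation.
        E[W] = n(n+1)/4 = 11*12/4 = 33.
        Tie groups: |d|=4 (t=2), |d|=7 (t=5); sum(t^3 - t) = 126.
        Var[W] = n(n+1)(2n+1)/24 - sum(t^3-t)/48 = 3036/24 - 126/48 = 123.875.
        z = (W - E[W]) / sqrt(Var[W]) = (24.5 - 33) / 11.1299 = -0.7637.
        Two-sided p = 2*Phi(z) = 0.445042.
Step 6: alpha = 0.05. fail to reject H0.

W+ = 24.5, W- = 41.5, W = min = 24.5, p = 0.445042, fail to reject H0.


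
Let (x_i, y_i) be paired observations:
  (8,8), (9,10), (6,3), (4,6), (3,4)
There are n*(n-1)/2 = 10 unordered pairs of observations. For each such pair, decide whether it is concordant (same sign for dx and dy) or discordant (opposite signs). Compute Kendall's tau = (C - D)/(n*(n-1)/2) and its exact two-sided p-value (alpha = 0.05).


Step 1: Enumerate the 10 unordered pairs (i,j) with i<j and classify each by sign(x_j-x_i) * sign(y_j-y_i).
  (1,2):dx=+1,dy=+2->C; (1,3):dx=-2,dy=-5->C; (1,4):dx=-4,dy=-2->C; (1,5):dx=-5,dy=-4->C
  (2,3):dx=-3,dy=-7->C; (2,4):dx=-5,dy=-4->C; (2,5):dx=-6,dy=-6->C; (3,4):dx=-2,dy=+3->D
  (3,5):dx=-3,dy=+1->D; (4,5):dx=-1,dy=-2->C
Step 2: C = 8, D = 2, total pairs = 10.
Step 3: tau = (C - D)/(n(n-1)/2) = (8 - 2)/10 = 0.600000.
Step 4: Exact two-sided p-value (enumerate n! = 120 permutations of y under H0): p = 0.233333.
Step 5: alpha = 0.05. fail to reject H0.

tau_b = 0.6000 (C=8, D=2), p = 0.233333, fail to reject H0.


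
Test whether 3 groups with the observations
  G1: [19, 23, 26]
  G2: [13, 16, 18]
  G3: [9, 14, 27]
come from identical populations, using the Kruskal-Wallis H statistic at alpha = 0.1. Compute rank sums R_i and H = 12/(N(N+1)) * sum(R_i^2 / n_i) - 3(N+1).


Step 1: Combine all N = 9 observations and assign midranks.
sorted (value, group, rank): (9,G3,1), (13,G2,2), (14,G3,3), (16,G2,4), (18,G2,5), (19,G1,6), (23,G1,7), (26,G1,8), (27,G3,9)
Step 2: Sum ranks within each group.
R_1 = 21 (n_1 = 3)
R_2 = 11 (n_2 = 3)
R_3 = 13 (n_3 = 3)
Step 3: H = 12/(N(N+1)) * sum(R_i^2/n_i) - 3(N+1)
     = 12/(9*10) * (21^2/3 + 11^2/3 + 13^2/3) - 3*10
     = 0.133333 * 243.667 - 30
     = 2.488889.
Step 4: No ties, so H is used without correction.
Step 5: Under H0, H ~ chi^2(2); p-value = 0.288101.
Step 6: alpha = 0.1. fail to reject H0.

H = 2.4889, df = 2, p = 0.288101, fail to reject H0.


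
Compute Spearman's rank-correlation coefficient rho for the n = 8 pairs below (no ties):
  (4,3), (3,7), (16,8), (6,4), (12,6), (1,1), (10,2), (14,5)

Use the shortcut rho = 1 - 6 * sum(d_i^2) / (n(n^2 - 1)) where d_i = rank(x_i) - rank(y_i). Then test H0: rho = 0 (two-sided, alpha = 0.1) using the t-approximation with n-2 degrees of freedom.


Step 1: Rank x and y separately (midranks; no ties here).
rank(x): 4->3, 3->2, 16->8, 6->4, 12->6, 1->1, 10->5, 14->7
rank(y): 3->3, 7->7, 8->8, 4->4, 6->6, 1->1, 2->2, 5->5
Step 2: d_i = R_x(i) - R_y(i); compute d_i^2.
  (3-3)^2=0, (2-7)^2=25, (8-8)^2=0, (4-4)^2=0, (6-6)^2=0, (1-1)^2=0, (5-2)^2=9, (7-5)^2=4
sum(d^2) = 38.
Step 3: rho = 1 - 6*38 / (8*(8^2 - 1)) = 1 - 228/504 = 0.547619.
Step 4: Under H0, t = rho * sqrt((n-2)/(1-rho^2)) = 1.6031 ~ t(6).
Step 5: Two-sided p-value from the t-distribution with 6 df = 0.160026.
Step 6: alpha = 0.1. fail to reject H0.

rho = 0.5476, p = 0.160026, fail to reject H0 at alpha = 0.1.


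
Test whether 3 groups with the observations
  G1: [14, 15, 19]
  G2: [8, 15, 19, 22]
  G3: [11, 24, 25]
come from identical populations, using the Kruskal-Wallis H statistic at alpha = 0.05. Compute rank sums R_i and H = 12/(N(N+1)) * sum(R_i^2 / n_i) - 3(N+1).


Step 1: Combine all N = 10 observations and assign midranks.
sorted (value, group, rank): (8,G2,1), (11,G3,2), (14,G1,3), (15,G1,4.5), (15,G2,4.5), (19,G1,6.5), (19,G2,6.5), (22,G2,8), (24,G3,9), (25,G3,10)
Step 2: Sum ranks within each group.
R_1 = 14 (n_1 = 3)
R_2 = 20 (n_2 = 4)
R_3 = 21 (n_3 = 3)
Step 3: H = 12/(N(N+1)) * sum(R_i^2/n_i) - 3(N+1)
     = 12/(10*11) * (14^2/3 + 20^2/4 + 21^2/3) - 3*11
     = 0.109091 * 312.333 - 33
     = 1.072727.
Step 4: Ties present; correction factor C = 1 - 12/(10^3 - 10) = 0.987879. Corrected H = 1.072727 / 0.987879 = 1.085890.
Step 5: Under H0, H ~ chi^2(2); p-value = 0.581035.
Step 6: alpha = 0.05. fail to reject H0.

H = 1.0859, df = 2, p = 0.581035, fail to reject H0.


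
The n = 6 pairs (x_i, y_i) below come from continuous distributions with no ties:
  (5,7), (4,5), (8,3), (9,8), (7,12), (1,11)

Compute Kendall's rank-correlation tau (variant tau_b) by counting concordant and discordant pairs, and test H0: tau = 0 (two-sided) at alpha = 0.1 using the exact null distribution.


Step 1: Enumerate the 15 unordered pairs (i,j) with i<j and classify each by sign(x_j-x_i) * sign(y_j-y_i).
  (1,2):dx=-1,dy=-2->C; (1,3):dx=+3,dy=-4->D; (1,4):dx=+4,dy=+1->C; (1,5):dx=+2,dy=+5->C
  (1,6):dx=-4,dy=+4->D; (2,3):dx=+4,dy=-2->D; (2,4):dx=+5,dy=+3->C; (2,5):dx=+3,dy=+7->C
  (2,6):dx=-3,dy=+6->D; (3,4):dx=+1,dy=+5->C; (3,5):dx=-1,dy=+9->D; (3,6):dx=-7,dy=+8->D
  (4,5):dx=-2,dy=+4->D; (4,6):dx=-8,dy=+3->D; (5,6):dx=-6,dy=-1->C
Step 2: C = 7, D = 8, total pairs = 15.
Step 3: tau = (C - D)/(n(n-1)/2) = (7 - 8)/15 = -0.066667.
Step 4: Exact two-sided p-value (enumerate n! = 720 permutations of y under H0): p = 1.000000.
Step 5: alpha = 0.1. fail to reject H0.

tau_b = -0.0667 (C=7, D=8), p = 1.000000, fail to reject H0.


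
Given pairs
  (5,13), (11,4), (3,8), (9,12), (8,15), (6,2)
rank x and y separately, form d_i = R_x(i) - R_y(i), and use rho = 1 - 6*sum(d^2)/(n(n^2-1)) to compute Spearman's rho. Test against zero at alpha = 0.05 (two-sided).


Step 1: Rank x and y separately (midranks; no ties here).
rank(x): 5->2, 11->6, 3->1, 9->5, 8->4, 6->3
rank(y): 13->5, 4->2, 8->3, 12->4, 15->6, 2->1
Step 2: d_i = R_x(i) - R_y(i); compute d_i^2.
  (2-5)^2=9, (6-2)^2=16, (1-3)^2=4, (5-4)^2=1, (4-6)^2=4, (3-1)^2=4
sum(d^2) = 38.
Step 3: rho = 1 - 6*38 / (6*(6^2 - 1)) = 1 - 228/210 = -0.085714.
Step 4: Under H0, t = rho * sqrt((n-2)/(1-rho^2)) = -0.1721 ~ t(4).
Step 5: Two-sided p-value from the t-distribution with 4 df = 0.871743.
Step 6: alpha = 0.05. fail to reject H0.

rho = -0.0857, p = 0.871743, fail to reject H0 at alpha = 0.05.


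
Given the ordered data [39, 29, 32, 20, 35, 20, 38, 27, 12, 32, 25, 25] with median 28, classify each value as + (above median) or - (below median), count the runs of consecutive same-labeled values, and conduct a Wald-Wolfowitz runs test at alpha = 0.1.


Step 1: Compute median = 28; label A = above, B = below.
Labels in order: AAABABABBABB  (n_A = 6, n_B = 6)
Step 2: Count runs R = 8.
Step 3: Under H0 (random ordering), E[R] = 2*n_A*n_B/(n_A+n_B) + 1 = 2*6*6/12 + 1 = 7.0000.
        Var[R] = 2*n_A*n_B*(2*n_A*n_B - n_A - n_B) / ((n_A+n_B)^2 * (n_A+n_B-1)) = 4320/1584 = 2.7273.
        SD[R] = 1.6514.
Step 4: Continuity-corrected z = (R - 0.5 - E[R]) / SD[R] = (8 - 0.5 - 7.0000) / 1.6514 = 0.3028.
Step 5: Two-sided p-value via normal approximation = 2*(1 - Phi(|z|)) = 0.762069.
Step 6: alpha = 0.1. fail to reject H0.

R = 8, z = 0.3028, p = 0.762069, fail to reject H0.


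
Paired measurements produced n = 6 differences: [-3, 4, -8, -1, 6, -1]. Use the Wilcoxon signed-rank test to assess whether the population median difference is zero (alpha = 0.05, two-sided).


Step 1: Drop any zero differences (none here) and take |d_i|.
|d| = [3, 4, 8, 1, 6, 1]
Step 2: Midrank |d_i| (ties get averaged ranks).
ranks: |3|->3, |4|->4, |8|->6, |1|->1.5, |6|->5, |1|->1.5
Step 3: Attach original signs; sum ranks with positive sign and with negative sign.
W+ = 4 + 5 = 9
W- = 3 + 6 + 1.5 + 1.5 = 12
(Check: W+ + W- = 21 should equal n(n+1)/2 = 21.)
Step 4: Test statistic W = min(W+, W-) = 9.
Step 5: Ties in |d|, so use the tie-corrected normal approximation.
        E[W] = n(n+1)/4 = 6*7/4 = 10.5.
        Tie groups: |d|=1 (t=2); sum(t^3 - t) = 6.
        Var[W] = n(n+1)(2n+1)/24 - sum(t^3-t)/48 = 546/24 - 6/48 = 22.625.
        z = (W - E[W]) / sqrt(Var[W]) = (9 - 10.5) / 4.7566 = -0.3154.
        Two-sided p = 2*Phi(z) = 0.752494.
Step 6: alpha = 0.05. fail to reject H0.

W+ = 9, W- = 12, W = min = 9, p = 0.752494, fail to reject H0.


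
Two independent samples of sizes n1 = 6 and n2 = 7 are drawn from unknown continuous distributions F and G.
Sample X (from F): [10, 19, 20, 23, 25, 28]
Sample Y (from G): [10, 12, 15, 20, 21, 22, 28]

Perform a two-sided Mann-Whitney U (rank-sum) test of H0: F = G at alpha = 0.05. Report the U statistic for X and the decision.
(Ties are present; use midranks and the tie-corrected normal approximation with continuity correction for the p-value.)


Step 1: Combine and sort all 13 observations; assign midranks.
sorted (value, group): (10,X), (10,Y), (12,Y), (15,Y), (19,X), (20,X), (20,Y), (21,Y), (22,Y), (23,X), (25,X), (28,X), (28,Y)
ranks: 10->1.5, 10->1.5, 12->3, 15->4, 19->5, 20->6.5, 20->6.5, 21->8, 22->9, 23->10, 25->11, 28->12.5, 28->12.5
Step 2: Rank sum for X: R1 = 1.5 + 5 + 6.5 + 10 + 11 + 12.5 = 46.5.
Step 3: U_X = R1 - n1(n1+1)/2 = 46.5 - 6*7/2 = 46.5 - 21 = 25.5.
       U_Y = n1*n2 - U_X = 42 - 25.5 = 16.5.
Step 4: Ties are present, so use the tie-corrected normal approximation (with continuity correction) for the p-value.
Step 5: p-value = 0.566104; compare to alpha = 0.05. fail to reject H0.

U_X = 25.5, p = 0.566104, fail to reject H0 at alpha = 0.05.


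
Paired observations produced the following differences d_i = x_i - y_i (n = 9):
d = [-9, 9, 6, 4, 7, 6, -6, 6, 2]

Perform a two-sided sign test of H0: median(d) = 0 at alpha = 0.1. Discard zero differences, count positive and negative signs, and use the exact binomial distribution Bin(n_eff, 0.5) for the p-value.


Step 1: Discard zero differences. Original n = 9; n_eff = number of nonzero differences = 9.
Nonzero differences (with sign): -9, +9, +6, +4, +7, +6, -6, +6, +2
Step 2: Count signs: positive = 7, negative = 2.
Step 3: Under H0: P(positive) = 0.5, so the number of positives S ~ Bin(9, 0.5).
Step 4: Two-sided exact p-value = sum of Bin(9,0.5) probabilities at or below the observed probability = 0.179688.
Step 5: alpha = 0.1. fail to reject H0.

n_eff = 9, pos = 7, neg = 2, p = 0.179688, fail to reject H0.


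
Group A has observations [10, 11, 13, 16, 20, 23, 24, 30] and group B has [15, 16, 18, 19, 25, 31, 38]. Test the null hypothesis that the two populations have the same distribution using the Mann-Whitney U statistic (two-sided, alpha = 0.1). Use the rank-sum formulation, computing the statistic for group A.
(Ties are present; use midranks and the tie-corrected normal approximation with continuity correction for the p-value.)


Step 1: Combine and sort all 15 observations; assign midranks.
sorted (value, group): (10,X), (11,X), (13,X), (15,Y), (16,X), (16,Y), (18,Y), (19,Y), (20,X), (23,X), (24,X), (25,Y), (30,X), (31,Y), (38,Y)
ranks: 10->1, 11->2, 13->3, 15->4, 16->5.5, 16->5.5, 18->7, 19->8, 20->9, 23->10, 24->11, 25->12, 30->13, 31->14, 38->15
Step 2: Rank sum for X: R1 = 1 + 2 + 3 + 5.5 + 9 + 10 + 11 + 13 = 54.5.
Step 3: U_X = R1 - n1(n1+1)/2 = 54.5 - 8*9/2 = 54.5 - 36 = 18.5.
       U_Y = n1*n2 - U_X = 56 - 18.5 = 37.5.
Step 4: Ties are present, so use the tie-corrected normal approximation (with continuity correction) for the p-value.
Step 5: p-value = 0.297190; compare to alpha = 0.1. fail to reject H0.

U_X = 18.5, p = 0.297190, fail to reject H0 at alpha = 0.1.


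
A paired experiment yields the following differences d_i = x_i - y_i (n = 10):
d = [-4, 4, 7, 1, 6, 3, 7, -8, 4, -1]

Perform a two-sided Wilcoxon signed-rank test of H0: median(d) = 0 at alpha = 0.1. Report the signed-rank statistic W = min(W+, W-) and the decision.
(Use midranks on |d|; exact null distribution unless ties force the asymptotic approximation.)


Step 1: Drop any zero differences (none here) and take |d_i|.
|d| = [4, 4, 7, 1, 6, 3, 7, 8, 4, 1]
Step 2: Midrank |d_i| (ties get averaged ranks).
ranks: |4|->5, |4|->5, |7|->8.5, |1|->1.5, |6|->7, |3|->3, |7|->8.5, |8|->10, |4|->5, |1|->1.5
Step 3: Attach original signs; sum ranks with positive sign and with negative sign.
W+ = 5 + 8.5 + 1.5 + 7 + 3 + 8.5 + 5 = 38.5
W- = 5 + 10 + 1.5 = 16.5
(Check: W+ + W- = 55 should equal n(n+1)/2 = 55.)
Step 4: Test statistic W = min(W+, W-) = 16.5.
Step 5: Ties in |d|, so use the tie-corrected normal approximation.
        E[W] = n(n+1)/4 = 10*11/4 = 27.5.
        Tie groups: |d|=1 (t=2), |d|=4 (t=3), |d|=7 (t=2); sum(t^3 - t) = 36.
        Var[W] = n(n+1)(2n+1)/24 - sum(t^3-t)/48 = 2310/24 - 36/48 = 95.5.
        z = (W - E[W]) / sqrt(Var[W]) = (16.5 - 27.5) / 9.7724 = -1.1256.
        Two-sided p = 2*Phi(z) = 0.260327.
Step 6: alpha = 0.1. fail to reject H0.

W+ = 38.5, W- = 16.5, W = min = 16.5, p = 0.260327, fail to reject H0.


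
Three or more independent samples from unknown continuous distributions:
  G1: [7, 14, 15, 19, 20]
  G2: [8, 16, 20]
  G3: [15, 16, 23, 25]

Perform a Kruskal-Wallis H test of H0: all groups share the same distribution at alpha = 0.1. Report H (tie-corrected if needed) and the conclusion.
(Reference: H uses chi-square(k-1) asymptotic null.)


Step 1: Combine all N = 12 observations and assign midranks.
sorted (value, group, rank): (7,G1,1), (8,G2,2), (14,G1,3), (15,G1,4.5), (15,G3,4.5), (16,G2,6.5), (16,G3,6.5), (19,G1,8), (20,G1,9.5), (20,G2,9.5), (23,G3,11), (25,G3,12)
Step 2: Sum ranks within each group.
R_1 = 26 (n_1 = 5)
R_2 = 18 (n_2 = 3)
R_3 = 34 (n_3 = 4)
Step 3: H = 12/(N(N+1)) * sum(R_i^2/n_i) - 3(N+1)
     = 12/(12*13) * (26^2/5 + 18^2/3 + 34^2/4) - 3*13
     = 0.076923 * 532.2 - 39
     = 1.938462.
Step 4: Ties present; correction factor C = 1 - 18/(12^3 - 12) = 0.989510. Corrected H = 1.938462 / 0.989510 = 1.959011.
Step 5: Under H0, H ~ chi^2(2); p-value = 0.375497.
Step 6: alpha = 0.1. fail to reject H0.

H = 1.9590, df = 2, p = 0.375497, fail to reject H0.


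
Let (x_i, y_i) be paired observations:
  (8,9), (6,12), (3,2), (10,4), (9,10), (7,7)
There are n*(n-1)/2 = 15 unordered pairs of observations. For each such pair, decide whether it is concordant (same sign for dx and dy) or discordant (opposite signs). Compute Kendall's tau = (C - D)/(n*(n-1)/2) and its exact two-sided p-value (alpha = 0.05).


Step 1: Enumerate the 15 unordered pairs (i,j) with i<j and classify each by sign(x_j-x_i) * sign(y_j-y_i).
  (1,2):dx=-2,dy=+3->D; (1,3):dx=-5,dy=-7->C; (1,4):dx=+2,dy=-5->D; (1,5):dx=+1,dy=+1->C
  (1,6):dx=-1,dy=-2->C; (2,3):dx=-3,dy=-10->C; (2,4):dx=+4,dy=-8->D; (2,5):dx=+3,dy=-2->D
  (2,6):dx=+1,dy=-5->D; (3,4):dx=+7,dy=+2->C; (3,5):dx=+6,dy=+8->C; (3,6):dx=+4,dy=+5->C
  (4,5):dx=-1,dy=+6->D; (4,6):dx=-3,dy=+3->D; (5,6):dx=-2,dy=-3->C
Step 2: C = 8, D = 7, total pairs = 15.
Step 3: tau = (C - D)/(n(n-1)/2) = (8 - 7)/15 = 0.066667.
Step 4: Exact two-sided p-value (enumerate n! = 720 permutations of y under H0): p = 1.000000.
Step 5: alpha = 0.05. fail to reject H0.

tau_b = 0.0667 (C=8, D=7), p = 1.000000, fail to reject H0.


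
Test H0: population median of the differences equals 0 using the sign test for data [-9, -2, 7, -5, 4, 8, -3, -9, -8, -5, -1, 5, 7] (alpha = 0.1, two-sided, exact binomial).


Step 1: Discard zero differences. Original n = 13; n_eff = number of nonzero differences = 13.
Nonzero differences (with sign): -9, -2, +7, -5, +4, +8, -3, -9, -8, -5, -1, +5, +7
Step 2: Count signs: positive = 5, negative = 8.
Step 3: Under H0: P(positive) = 0.5, so the number of positives S ~ Bin(13, 0.5).
Step 4: Two-sided exact p-value = sum of Bin(13,0.5) probabilities at or below the observed probability = 0.581055.
Step 5: alpha = 0.1. fail to reject H0.

n_eff = 13, pos = 5, neg = 8, p = 0.581055, fail to reject H0.


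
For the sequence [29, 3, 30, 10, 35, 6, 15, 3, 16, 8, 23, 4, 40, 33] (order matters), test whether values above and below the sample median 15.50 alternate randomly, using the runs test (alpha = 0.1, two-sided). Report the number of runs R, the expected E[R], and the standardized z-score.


Step 1: Compute median = 15.50; label A = above, B = below.
Labels in order: ABABABBBABABAA  (n_A = 7, n_B = 7)
Step 2: Count runs R = 11.
Step 3: Under H0 (random ordering), E[R] = 2*n_A*n_B/(n_A+n_B) + 1 = 2*7*7/14 + 1 = 8.0000.
        Var[R] = 2*n_A*n_B*(2*n_A*n_B - n_A - n_B) / ((n_A+n_B)^2 * (n_A+n_B-1)) = 8232/2548 = 3.2308.
        SD[R] = 1.7974.
Step 4: Continuity-corrected z = (R - 0.5 - E[R]) / SD[R] = (11 - 0.5 - 8.0000) / 1.7974 = 1.3909.
Step 5: Two-sided p-value via normal approximation = 2*(1 - Phi(|z|)) = 0.164264.
Step 6: alpha = 0.1. fail to reject H0.

R = 11, z = 1.3909, p = 0.164264, fail to reject H0.


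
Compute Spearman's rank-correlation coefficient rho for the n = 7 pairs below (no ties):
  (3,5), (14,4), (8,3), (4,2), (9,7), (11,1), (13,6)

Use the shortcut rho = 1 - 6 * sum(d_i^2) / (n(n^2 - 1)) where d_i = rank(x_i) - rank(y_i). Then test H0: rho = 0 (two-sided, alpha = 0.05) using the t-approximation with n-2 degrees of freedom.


Step 1: Rank x and y separately (midranks; no ties here).
rank(x): 3->1, 14->7, 8->3, 4->2, 9->4, 11->5, 13->6
rank(y): 5->5, 4->4, 3->3, 2->2, 7->7, 1->1, 6->6
Step 2: d_i = R_x(i) - R_y(i); compute d_i^2.
  (1-5)^2=16, (7-4)^2=9, (3-3)^2=0, (2-2)^2=0, (4-7)^2=9, (5-1)^2=16, (6-6)^2=0
sum(d^2) = 50.
Step 3: rho = 1 - 6*50 / (7*(7^2 - 1)) = 1 - 300/336 = 0.107143.
Step 4: Under H0, t = rho * sqrt((n-2)/(1-rho^2)) = 0.2410 ~ t(5).
Step 5: Two-sided p-value from the t-distribution with 5 df = 0.819151.
Step 6: alpha = 0.05. fail to reject H0.

rho = 0.1071, p = 0.819151, fail to reject H0 at alpha = 0.05.


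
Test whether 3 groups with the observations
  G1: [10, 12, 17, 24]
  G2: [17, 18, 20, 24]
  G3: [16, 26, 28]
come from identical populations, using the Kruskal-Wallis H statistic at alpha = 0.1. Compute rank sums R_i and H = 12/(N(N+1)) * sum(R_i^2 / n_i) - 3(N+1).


Step 1: Combine all N = 11 observations and assign midranks.
sorted (value, group, rank): (10,G1,1), (12,G1,2), (16,G3,3), (17,G1,4.5), (17,G2,4.5), (18,G2,6), (20,G2,7), (24,G1,8.5), (24,G2,8.5), (26,G3,10), (28,G3,11)
Step 2: Sum ranks within each group.
R_1 = 16 (n_1 = 4)
R_2 = 26 (n_2 = 4)
R_3 = 24 (n_3 = 3)
Step 3: H = 12/(N(N+1)) * sum(R_i^2/n_i) - 3(N+1)
     = 12/(11*12) * (16^2/4 + 26^2/4 + 24^2/3) - 3*12
     = 0.090909 * 425 - 36
     = 2.636364.
Step 4: Ties present; correction factor C = 1 - 12/(11^3 - 11) = 0.990909. Corrected H = 2.636364 / 0.990909 = 2.660550.
Step 5: Under H0, H ~ chi^2(2); p-value = 0.264404.
Step 6: alpha = 0.1. fail to reject H0.

H = 2.6606, df = 2, p = 0.264404, fail to reject H0.


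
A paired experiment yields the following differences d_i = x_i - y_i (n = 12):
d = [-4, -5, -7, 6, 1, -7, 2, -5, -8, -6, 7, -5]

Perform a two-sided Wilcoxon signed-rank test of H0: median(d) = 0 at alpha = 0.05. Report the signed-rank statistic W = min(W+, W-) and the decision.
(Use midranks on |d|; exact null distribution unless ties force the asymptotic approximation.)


Step 1: Drop any zero differences (none here) and take |d_i|.
|d| = [4, 5, 7, 6, 1, 7, 2, 5, 8, 6, 7, 5]
Step 2: Midrank |d_i| (ties get averaged ranks).
ranks: |4|->3, |5|->5, |7|->10, |6|->7.5, |1|->1, |7|->10, |2|->2, |5|->5, |8|->12, |6|->7.5, |7|->10, |5|->5
Step 3: Attach original signs; sum ranks with positive sign and with negative sign.
W+ = 7.5 + 1 + 2 + 10 = 20.5
W- = 3 + 5 + 10 + 10 + 5 + 12 + 7.5 + 5 = 57.5
(Check: W+ + W- = 78 should equal n(n+1)/2 = 78.)
Step 4: Test statistic W = min(W+, W-) = 20.5.
Step 5: Ties in |d|, so use the tie-corrected normal approximation.
        E[W] = n(n+1)/4 = 12*13/4 = 39.
        Tie groups: |d|=5 (t=3), |d|=6 (t=2), |d|=7 (t=3); sum(t^3 - t) = 54.
        Var[W] = n(n+1)(2n+1)/24 - sum(t^3-t)/48 = 3900/24 - 54/48 = 161.375.
        z = (W - E[W]) / sqrt(Var[W]) = (20.5 - 39) / 12.7033 = -1.4563.
        Two-sided p = 2*Phi(z) = 0.145307.
Step 6: alpha = 0.05. fail to reject H0.

W+ = 20.5, W- = 57.5, W = min = 20.5, p = 0.145307, fail to reject H0.


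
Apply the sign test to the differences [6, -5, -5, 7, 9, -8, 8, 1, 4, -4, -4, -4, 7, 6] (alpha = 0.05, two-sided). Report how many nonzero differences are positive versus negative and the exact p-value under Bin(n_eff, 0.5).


Step 1: Discard zero differences. Original n = 14; n_eff = number of nonzero differences = 14.
Nonzero differences (with sign): +6, -5, -5, +7, +9, -8, +8, +1, +4, -4, -4, -4, +7, +6
Step 2: Count signs: positive = 8, negative = 6.
Step 3: Under H0: P(positive) = 0.5, so the number of positives S ~ Bin(14, 0.5).
Step 4: Two-sided exact p-value = sum of Bin(14,0.5) probabilities at or below the observed probability = 0.790527.
Step 5: alpha = 0.05. fail to reject H0.

n_eff = 14, pos = 8, neg = 6, p = 0.790527, fail to reject H0.


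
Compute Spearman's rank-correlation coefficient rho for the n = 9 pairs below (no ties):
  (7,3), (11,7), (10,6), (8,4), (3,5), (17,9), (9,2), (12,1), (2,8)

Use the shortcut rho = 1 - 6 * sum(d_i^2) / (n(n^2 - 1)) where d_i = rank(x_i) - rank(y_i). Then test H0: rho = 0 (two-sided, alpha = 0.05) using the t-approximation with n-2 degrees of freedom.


Step 1: Rank x and y separately (midranks; no ties here).
rank(x): 7->3, 11->7, 10->6, 8->4, 3->2, 17->9, 9->5, 12->8, 2->1
rank(y): 3->3, 7->7, 6->6, 4->4, 5->5, 9->9, 2->2, 1->1, 8->8
Step 2: d_i = R_x(i) - R_y(i); compute d_i^2.
  (3-3)^2=0, (7-7)^2=0, (6-6)^2=0, (4-4)^2=0, (2-5)^2=9, (9-9)^2=0, (5-2)^2=9, (8-1)^2=49, (1-8)^2=49
sum(d^2) = 116.
Step 3: rho = 1 - 6*116 / (9*(9^2 - 1)) = 1 - 696/720 = 0.033333.
Step 4: Under H0, t = rho * sqrt((n-2)/(1-rho^2)) = 0.0882 ~ t(7).
Step 5: Two-sided p-value from the t-distribution with 7 df = 0.932157.
Step 6: alpha = 0.05. fail to reject H0.

rho = 0.0333, p = 0.932157, fail to reject H0 at alpha = 0.05.


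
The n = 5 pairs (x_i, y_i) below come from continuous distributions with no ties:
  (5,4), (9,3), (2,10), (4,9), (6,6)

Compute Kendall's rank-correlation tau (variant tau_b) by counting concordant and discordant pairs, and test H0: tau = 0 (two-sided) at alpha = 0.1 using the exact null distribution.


Step 1: Enumerate the 10 unordered pairs (i,j) with i<j and classify each by sign(x_j-x_i) * sign(y_j-y_i).
  (1,2):dx=+4,dy=-1->D; (1,3):dx=-3,dy=+6->D; (1,4):dx=-1,dy=+5->D; (1,5):dx=+1,dy=+2->C
  (2,3):dx=-7,dy=+7->D; (2,4):dx=-5,dy=+6->D; (2,5):dx=-3,dy=+3->D; (3,4):dx=+2,dy=-1->D
  (3,5):dx=+4,dy=-4->D; (4,5):dx=+2,dy=-3->D
Step 2: C = 1, D = 9, total pairs = 10.
Step 3: tau = (C - D)/(n(n-1)/2) = (1 - 9)/10 = -0.800000.
Step 4: Exact two-sided p-value (enumerate n! = 120 permutations of y under H0): p = 0.083333.
Step 5: alpha = 0.1. reject H0.

tau_b = -0.8000 (C=1, D=9), p = 0.083333, reject H0.


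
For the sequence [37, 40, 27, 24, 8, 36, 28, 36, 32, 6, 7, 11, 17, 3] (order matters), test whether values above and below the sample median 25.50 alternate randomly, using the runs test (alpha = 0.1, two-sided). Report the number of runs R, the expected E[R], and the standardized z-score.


Step 1: Compute median = 25.50; label A = above, B = below.
Labels in order: AAABBAAAABBBBB  (n_A = 7, n_B = 7)
Step 2: Count runs R = 4.
Step 3: Under H0 (random ordering), E[R] = 2*n_A*n_B/(n_A+n_B) + 1 = 2*7*7/14 + 1 = 8.0000.
        Var[R] = 2*n_A*n_B*(2*n_A*n_B - n_A - n_B) / ((n_A+n_B)^2 * (n_A+n_B-1)) = 8232/2548 = 3.2308.
        SD[R] = 1.7974.
Step 4: Continuity-corrected z = (R + 0.5 - E[R]) / SD[R] = (4 + 0.5 - 8.0000) / 1.7974 = -1.9472.
Step 5: Two-sided p-value via normal approximation = 2*(1 - Phi(|z|)) = 0.051508.
Step 6: alpha = 0.1. reject H0.

R = 4, z = -1.9472, p = 0.051508, reject H0.


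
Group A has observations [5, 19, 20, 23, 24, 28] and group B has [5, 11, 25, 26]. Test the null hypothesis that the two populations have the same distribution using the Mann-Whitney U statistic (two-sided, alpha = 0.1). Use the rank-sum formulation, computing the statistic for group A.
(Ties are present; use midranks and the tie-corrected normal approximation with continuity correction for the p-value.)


Step 1: Combine and sort all 10 observations; assign midranks.
sorted (value, group): (5,X), (5,Y), (11,Y), (19,X), (20,X), (23,X), (24,X), (25,Y), (26,Y), (28,X)
ranks: 5->1.5, 5->1.5, 11->3, 19->4, 20->5, 23->6, 24->7, 25->8, 26->9, 28->10
Step 2: Rank sum for X: R1 = 1.5 + 4 + 5 + 6 + 7 + 10 = 33.5.
Step 3: U_X = R1 - n1(n1+1)/2 = 33.5 - 6*7/2 = 33.5 - 21 = 12.5.
       U_Y = n1*n2 - U_X = 24 - 12.5 = 11.5.
Step 4: Ties are present, so use the tie-corrected normal approximation (with continuity correction) for the p-value.
Step 5: p-value = 1.000000; compare to alpha = 0.1. fail to reject H0.

U_X = 12.5, p = 1.000000, fail to reject H0 at alpha = 0.1.
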